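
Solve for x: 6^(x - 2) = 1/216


Express both sides with the same base.
1/216 = 6^(-3)
Since the bases match, equate exponents: x - 2 = -3
So x = -3 - (-2) = -1

x = -1


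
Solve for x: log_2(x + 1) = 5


Convert to exponential form: x + 1 = 2^5 = 32
x = 32 - 1 = 31
Check: log_2(31 + 1) = log_2(32) = log_2(32) = 5 ✓

x = 31


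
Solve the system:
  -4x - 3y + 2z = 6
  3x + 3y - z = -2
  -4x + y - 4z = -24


Using Cramer's rule. Expand each determinant along the first row.
D  = (-4)*[3*(-4) - (-1)*1] - (-3)*[3*(-4) - (-1)*(-4)] + 2*[3*1 - 3*(-4)]
  = (-4)*(-11) - (-3)*(-16) + 2*(15) = 26
Dx = 6*[3*(-4) - (-1)*1] - (-3)*[(-2)*(-4) - (-1)*(-24)] + 2*[(-2)*1 - 3*(-24)]
  = 6*(-11) - (-3)*(-16) + 2*(70) = 26
Dy = (-4)*[(-2)*(-4) - (-1)*(-24)] - 6*[3*(-4) - (-1)*(-4)] + 2*[3*(-24) - (-2)*(-4)]
  = (-4)*(-16) - 6*(-16) + 2*(-80) = 0
Dz = (-4)*[3*(-24) - (-2)*1] - (-3)*[3*(-24) - (-2)*(-4)] + 6*[3*1 - 3*(-4)]
  = (-4)*(-70) - (-3)*(-80) + 6*(15) = 130
x = Dx/D = 26/26 = 1, y = Dy/D = 0/26 = 0, z = Dz/D = 130/26 = 5
Check eq1: (-4)(1) + (-3)(0) + (2)(5) = 6 = 6 ✓
Check eq2: (3)(1) + (3)(0) + (-1)(5) = -2 = -2 ✓
Check eq3: (-4)(1) + (1)(0) + (-4)(5) = -24 = -24 ✓

x = 1, y = 0, z = 5


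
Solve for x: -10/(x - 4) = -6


Multiply both sides by (x - 4): -10 = -6(x - 4)
Distribute: -10 = -6x + 24
-6x = -10 - 24 = -34
x = 17/3

x = 17/3


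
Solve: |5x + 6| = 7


An absolute value equation |expr| = 7 gives two cases:
Case 1: 5x + 6 = 7
  5x = 1, so x = 1/5
Case 2: 5x + 6 = -7
  5x = -13, so x = -13/5

x = -13/5, x = 1/5


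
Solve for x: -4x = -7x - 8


Starting with: -4x = -7x - 8
Move all x terms to left: (-4 + 7)x = -8 - 0
Simplify: 3x = -8
Divide both sides by 3: x = -8/3

x = -8/3


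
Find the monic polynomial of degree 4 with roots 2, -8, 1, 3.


A monic polynomial with roots 2, -8, 1, 3 is:
p(x) = (x - 2)(x + 8)(x - 1)(x - 3)
After multiplying by (x - 2): x - 2
After multiplying by (x + 8): x^2 + 6x - 16
After multiplying by (x - 1): x^3 + 5x^2 - 22x + 16
After multiplying by (x - 3): x^4 + 2x^3 - 37x^2 + 82x - 48

x^4 + 2x^3 - 37x^2 + 82x - 48


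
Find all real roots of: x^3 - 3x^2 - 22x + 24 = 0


Let p(x) = x^3 - 3x^2 - 22x + 24. By the rational root theorem (leading coefficient 1), any rational root is an integer divisor of 24: try ±1, ±2, ... in turn.
Test x = 1: value = 0 ✓, so (x - 1) is a factor.
Synthetic division by (x - 1): bring down 1; 1(1) - 3 = -2; (-2)(1) - 22 = -24; (-24)(1) + 24 = 0 → quotient x^2 - 2x - 24, remainder 0.
Solve the quadratic x^2 - 2x - 24 = 0: discriminant = (-2)^2 - 4(1)(-24) = 4 + 96 = 100.
sqrt(100) = 10, so x = (2 ± 10)/2: x = 6 or x = -4.

x = -4, x = 1, x = 6


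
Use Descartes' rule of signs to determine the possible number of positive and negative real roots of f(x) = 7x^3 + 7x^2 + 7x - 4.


Descartes' rule of signs:

For positive roots, count sign changes in f(x) = 7x^3 + 7x^2 + 7x - 4:
Signs of coefficients: +, +, +, -
Number of sign changes: 1
Possible positive real roots: 1

For negative roots, examine f(-x) = -7x^3 + 7x^2 - 7x - 4:
Signs of coefficients: -, +, -, -
Number of sign changes: 2
Possible negative real roots: 2, 0

Positive roots: 1; Negative roots: 2 or 0


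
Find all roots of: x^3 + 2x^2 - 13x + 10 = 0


Let p(x) = x^3 + 2x^2 - 13x + 10. By the rational root theorem (leading coefficient 1), any rational root is an integer divisor of 10: try ±1, ±2, ... in turn.
Test x = 1: value = 0 ✓, so (x - 1) is a factor.
Synthetic division by (x - 1): bring down 1; 1(1) + 2 = 3; 3(1) - 13 = -10; (-10)(1) + 10 = 0 → quotient x^2 + 3x - 10, remainder 0.
Solve the quadratic x^2 + 3x - 10 = 0: discriminant = 3^2 - 4(1)(-10) = 9 + 40 = 49.
sqrt(49) = 7, so x = (-3 ± 7)/2: x = 2 or x = -5.
Collecting all roots found:

x = -5, x = 1, x = 2


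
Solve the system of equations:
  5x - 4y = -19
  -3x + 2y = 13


Using Cramer's rule:
Determinant D = (5)(2) - (-3)(-4) = 10 - 12 = -2
Dx = (-19)(2) - (13)(-4) = -38 + 52 = 14
Dy = (5)(13) - (-3)(-19) = 65 - 57 = 8
x = Dx/D = 14/-2 = -7
y = Dy/D = 8/-2 = -4

x = -7, y = -4


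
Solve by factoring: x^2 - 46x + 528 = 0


We need two numbers that multiply to 528 and add to -46.
Those numbers are -22 and -24 (since (-22) * (-24) = 528 and (-22) + (-24) = -46).
So x^2 - 46x + 528 = (x - 22)(x - 24) = 0
Setting each factor to zero: x = 22 or x = 24

x = 22, x = 24


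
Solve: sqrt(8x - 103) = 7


Square both sides: 8x - 103 = 7^2 = 49
8x = 49 + 103 = 152
x = 19
Check: sqrt(8*19 - 103) = sqrt(49) = 7 ✓

x = 19


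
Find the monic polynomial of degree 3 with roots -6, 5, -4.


A monic polynomial with roots -6, 5, -4 is:
p(x) = (x + 6)(x - 5)(x + 4)
After multiplying by (x + 6): x + 6
After multiplying by (x - 5): x^2 + x - 30
After multiplying by (x + 4): x^3 + 5x^2 - 26x - 120

x^3 + 5x^2 - 26x - 120


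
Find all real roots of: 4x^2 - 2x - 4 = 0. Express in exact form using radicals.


Using the quadratic formula: x = (-b ± sqrt(b^2 - 4ac)) / (2a)
Here a = 4, b = -2, c = -4
Discriminant = b^2 - 4ac = (-2)^2 - 4(4)(-4) = 4 + 64 = 68
Since discriminant = 68 > 0, there are two real roots.
x = (2 ± 2*sqrt(17)) / 8
Simplifying: x = (1 ± sqrt(17)) / 4
Numerically: x ≈ 1.2808 or x ≈ -0.7808

x = (1 + sqrt(17)) / 4 or x = (1 - sqrt(17)) / 4


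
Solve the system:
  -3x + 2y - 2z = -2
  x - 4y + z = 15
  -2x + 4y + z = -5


Using Cramer's rule. Expand each determinant along the first row.
D  = (-3)*[(-4)*1 - 1*4] - 2*[1*1 - 1*(-2)] + (-2)*[1*4 - (-4)*(-2)]
  = (-3)*(-8) - 2*(3) + (-2)*(-4) = 26
Dx = (-2)*[(-4)*1 - 1*4] - 2*[15*1 - 1*(-5)] + (-2)*[15*4 - (-4)*(-5)]
  = (-2)*(-8) - 2*(20) + (-2)*(40) = -104
Dy = (-3)*[15*1 - 1*(-5)] - (-2)*[1*1 - 1*(-2)] + (-2)*[1*(-5) - 15*(-2)]
  = (-3)*(20) - (-2)*(3) + (-2)*(25) = -104
Dz = (-3)*[(-4)*(-5) - 15*4] - 2*[1*(-5) - 15*(-2)] + (-2)*[1*4 - (-4)*(-2)]
  = (-3)*(-40) - 2*(25) + (-2)*(-4) = 78
x = Dx/D = -104/26 = -4, y = Dy/D = -104/26 = -4, z = Dz/D = 78/26 = 3
Check eq1: (-3)(-4) + (2)(-4) + (-2)(3) = -2 = -2 ✓
Check eq2: (1)(-4) + (-4)(-4) + (1)(3) = 15 = 15 ✓
Check eq3: (-2)(-4) + (4)(-4) + (1)(3) = -5 = -5 ✓

x = -4, y = -4, z = 3


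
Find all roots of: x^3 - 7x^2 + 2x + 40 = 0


Let p(x) = x^3 - 7x^2 + 2x + 40. By the rational root theorem (leading coefficient 1), any rational root is an integer divisor of 40: try ±1, ±2, ... in turn.
Test x = 1: value = 36 ≠ 0.
Test x = -1: value = 30 ≠ 0.
Test x = 2: value = 24 ≠ 0.
Test x = -2: value = 0 ✓, so (x + 2) is a factor.
Synthetic division by (x + 2): bring down 1; 1(-2) - 7 = -9; (-9)(-2) + 2 = 20; 20(-2) + 40 = 0 → quotient x^2 - 9x + 20, remainder 0.
Solve the quadratic x^2 - 9x + 20 = 0: discriminant = (-9)^2 - 4(1)(20) = 81 - 80 = 1.
sqrt(1) = 1, so x = (9 ± 1)/2: x = 5 or x = 4.
Collecting all roots found:

x = -2, x = 4, x = 5


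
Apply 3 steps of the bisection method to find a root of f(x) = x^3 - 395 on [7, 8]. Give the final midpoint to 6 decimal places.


f(x) = x^3 - 395
f(7) = -52 < 0
f(8) = 117 > 0

Step 1: midpoint = (7.000000 + 8.000000)/2 = 7.500000
  f(7.500000) = 26.875000
  f(mid) > 0, so root is in [7.000000, 7.500000]

Step 2: midpoint = (7.000000 + 7.500000)/2 = 7.250000
  f(7.250000) = -13.921875
  f(mid) < 0, so root is in [7.250000, 7.500000]

Step 3: midpoint = (7.250000 + 7.500000)/2 = 7.375000
  f(7.375000) = 6.130859
  f(mid) > 0, so root is in [7.250000, 7.375000]

midpoint = 7.375000


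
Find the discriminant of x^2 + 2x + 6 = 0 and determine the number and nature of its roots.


For ax^2 + bx + c = 0, discriminant D = b^2 - 4ac
Here a = 1, b = 2, c = 6
D = (2)^2 - 4(1)(6) = 4 - 24 = -20

D = -20 < 0
The equation has no real roots (2 complex conjugate roots).

Discriminant = -20, no real roots (2 complex conjugate roots)


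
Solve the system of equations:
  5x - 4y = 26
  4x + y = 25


Using Cramer's rule:
Determinant D = (5)(1) - (4)(-4) = 5 + 16 = 21
Dx = (26)(1) - (25)(-4) = 26 + 100 = 126
Dy = (5)(25) - (4)(26) = 125 - 104 = 21
x = Dx/D = 126/21 = 6
y = Dy/D = 21/21 = 1

x = 6, y = 1


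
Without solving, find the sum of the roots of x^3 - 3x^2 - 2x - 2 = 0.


By Vieta's formulas for x^3 + bx^2 + cx + d = 0:
  r1 + r2 + r3 = -b/a = 3
  r1*r2 + r1*r3 + r2*r3 = c/a = -2
  r1*r2*r3 = -d/a = 2


Sum = 3


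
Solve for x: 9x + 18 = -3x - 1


Starting with: 9x + 18 = -3x - 1
Move all x terms to left: (9 + 3)x = -1 - 18
Simplify: 12x = -19
Divide both sides by 12: x = -19/12

x = -19/12


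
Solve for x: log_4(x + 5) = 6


Convert to exponential form: x + 5 = 4^6 = 4096
x = 4096 - 5 = 4091
Check: log_4(4091 + 5) = log_4(4096) = log_4(4096) = 6 ✓

x = 4091


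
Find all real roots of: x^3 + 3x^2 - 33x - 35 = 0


Let p(x) = x^3 + 3x^2 - 33x - 35. By the rational root theorem (leading coefficient 1), any rational root is an integer divisor of 35: try ±1, ±2, ... in turn.
Test x = 1: value = -64 ≠ 0.
Test x = -1: value = 0 ✓, so (x + 1) is a factor.
Synthetic division by (x + 1): bring down 1; 1(-1) + 3 = 2; 2(-1) - 33 = -35; (-35)(-1) - 35 = 0 → quotient x^2 + 2x - 35, remainder 0.
Solve the quadratic x^2 + 2x - 35 = 0: discriminant = 2^2 - 4(1)(-35) = 4 + 140 = 144.
sqrt(144) = 12, so x = (-2 ± 12)/2: x = 5 or x = -7.

x = -7, x = -1, x = 5


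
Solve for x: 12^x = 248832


Express both sides with the same base.
248832 = 12^5
Since the bases match: x = 5

x = 5


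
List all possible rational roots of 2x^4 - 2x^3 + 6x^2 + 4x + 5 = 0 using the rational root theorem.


Rational root theorem: possible roots are ±p/q where:
  p divides the constant term (5): p ∈ {1, 5}
  q divides the leading coefficient (2): q ∈ {1, 2}

All possible rational roots: -5, -5/2, -1, -1/2, 1/2, 1, 5/2, 5

-5, -5/2, -1, -1/2, 1/2, 1, 5/2, 5


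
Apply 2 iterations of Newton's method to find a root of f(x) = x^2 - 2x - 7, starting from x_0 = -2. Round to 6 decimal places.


Newton's method: x_(n+1) = x_n - f(x_n)/f'(x_n)
f(x) = x^2 - 2x - 7
f'(x) = 2x - 2

Iteration 1:
  f(-2.000000) = 1.000000
  f'(-2.000000) = -6.000000
  x_1 = -2.000000 - (1.000000)/(-6.000000) = -1.833333

Iteration 2:
  f(-1.833333) = 0.027778
  f'(-1.833333) = -5.666667
  x_2 = -1.833333 - (0.027778)/(-5.666667) = -1.828431

x_2 = -1.828431


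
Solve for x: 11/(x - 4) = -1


Multiply both sides by (x - 4): 11 = -1(x - 4)
Distribute: 11 = -x + 4
-x = 11 - 4 = 7
x = -7

x = -7


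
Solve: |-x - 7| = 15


An absolute value equation |expr| = 15 gives two cases:
Case 1: -x - 7 = 15
  -x = 22, so x = -22
Case 2: -x - 7 = -15
  -x = -8, so x = 8

x = -22, x = 8


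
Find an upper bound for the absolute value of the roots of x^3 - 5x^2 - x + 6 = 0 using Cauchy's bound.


Cauchy's bound: all roots r satisfy |r| <= 1 + max(|a_i/a_n|) for i = 0,...,n-1
where a_n is the leading coefficient.

Coefficients: [1, -5, -1, 6]
Leading coefficient a_n = 1
Ratios |a_i/a_n|: 5, 1, 6
Maximum ratio: 6
Cauchy's bound: |r| <= 1 + 6 = 7

Upper bound = 7


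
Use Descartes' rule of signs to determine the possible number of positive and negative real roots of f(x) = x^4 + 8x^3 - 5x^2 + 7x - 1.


Descartes' rule of signs:

For positive roots, count sign changes in f(x) = x^4 + 8x^3 - 5x^2 + 7x - 1:
Signs of coefficients: +, +, -, +, -
Number of sign changes: 3
Possible positive real roots: 3, 1

For negative roots, examine f(-x) = x^4 - 8x^3 - 5x^2 - 7x - 1:
Signs of coefficients: +, -, -, -, -
Number of sign changes: 1
Possible negative real roots: 1

Positive roots: 3 or 1; Negative roots: 1


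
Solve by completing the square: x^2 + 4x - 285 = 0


Start: x^2 + 4x - 285 = 0
Move constant: x^2 + 4x = 285
Half of 4 is 2, squared is 4
Add 4 to both sides: x^2 + 4x + 4 = 289
(x + 2)^2 = 289
x + 2 = ±17
x = -2 + 17 = 15 or x = -2 - 17 = -19

x = -19, x = 15


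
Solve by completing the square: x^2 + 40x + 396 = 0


Start: x^2 + 40x + 396 = 0
Move constant: x^2 + 40x = -396
Half of 40 is 20, squared is 400
Add 400 to both sides: x^2 + 40x + 400 = 4
(x + 20)^2 = 4
x + 20 = ±2
x = -20 + 2 = -18 or x = -20 - 2 = -22

x = -22, x = -18


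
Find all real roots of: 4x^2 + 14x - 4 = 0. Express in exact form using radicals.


Using the quadratic formula: x = (-b ± sqrt(b^2 - 4ac)) / (2a)
Here a = 4, b = 14, c = -4
Discriminant = b^2 - 4ac = 14^2 - 4(4)(-4) = 196 + 64 = 260
Since discriminant = 260 > 0, there are two real roots.
x = (-14 ± 2*sqrt(65)) / 8
Simplifying: x = (-7 ± sqrt(65)) / 4
Numerically: x ≈ 0.2656 or x ≈ -3.7656

x = (-7 + sqrt(65)) / 4 or x = (-7 - sqrt(65)) / 4


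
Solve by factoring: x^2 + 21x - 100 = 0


We need two numbers that multiply to -100 and add to 21.
Those numbers are 25 and -4 (since 25 * (-4) = -100 and 25 + (-4) = 21).
So x^2 + 21x - 100 = (x + 25)(x - 4) = 0
Setting each factor to zero: x = -25 or x = 4

x = -25, x = 4


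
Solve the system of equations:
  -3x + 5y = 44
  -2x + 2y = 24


Using Cramer's rule:
Determinant D = (-3)(2) - (-2)(5) = -6 + 10 = 4
Dx = (44)(2) - (24)(5) = 88 - 120 = -32
Dy = (-3)(24) - (-2)(44) = -72 + 88 = 16
x = Dx/D = -32/4 = -8
y = Dy/D = 16/4 = 4

x = -8, y = 4


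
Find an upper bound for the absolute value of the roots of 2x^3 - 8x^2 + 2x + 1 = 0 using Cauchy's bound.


Cauchy's bound: all roots r satisfy |r| <= 1 + max(|a_i/a_n|) for i = 0,...,n-1
where a_n is the leading coefficient.

Coefficients: [2, -8, 2, 1]
Leading coefficient a_n = 2
Ratios |a_i/a_n|: 4, 1, 1/2
Maximum ratio: 4
Cauchy's bound: |r| <= 1 + 4 = 5

Upper bound = 5


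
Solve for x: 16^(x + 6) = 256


Express both sides with the same base.
256 = 16^2
Since the bases match, equate exponents: x + 6 = 2
So x = 2 - (6) = -4

x = -4


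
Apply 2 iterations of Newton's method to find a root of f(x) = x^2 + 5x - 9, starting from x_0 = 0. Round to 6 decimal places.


Newton's method: x_(n+1) = x_n - f(x_n)/f'(x_n)
f(x) = x^2 + 5x - 9
f'(x) = 2x + 5

Iteration 1:
  f(0.000000) = -9.000000
  f'(0.000000) = 5.000000
  x_1 = 0.000000 - (-9.000000)/(5.000000) = 1.800000

Iteration 2:
  f(1.800000) = 3.240000
  f'(1.800000) = 8.600000
  x_2 = 1.800000 - (3.240000)/(8.600000) = 1.423256

x_2 = 1.423256


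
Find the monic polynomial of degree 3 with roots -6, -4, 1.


A monic polynomial with roots -6, -4, 1 is:
p(x) = (x + 6)(x + 4)(x - 1)
After multiplying by (x + 6): x + 6
After multiplying by (x + 4): x^2 + 10x + 24
After multiplying by (x - 1): x^3 + 9x^2 + 14x - 24

x^3 + 9x^2 + 14x - 24


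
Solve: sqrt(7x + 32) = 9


Square both sides: 7x + 32 = 9^2 = 81
7x = 81 - 32 = 49
x = 7
Check: sqrt(7*7 + 32) = sqrt(81) = 9 ✓

x = 7


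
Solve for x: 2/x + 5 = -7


Subtract 5 from both sides: 2/x = -12
Multiply both sides by x: 2 = -12 * x
Divide by -12: x = -1/6

x = -1/6


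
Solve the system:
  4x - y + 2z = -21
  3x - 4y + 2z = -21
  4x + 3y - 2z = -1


Using Cramer's rule. Expand each determinant along the first row.
D  = 4*[(-4)*(-2) - 2*3] - (-1)*[3*(-2) - 2*4] + 2*[3*3 - (-4)*4]
  = 4*(2) - (-1)*(-14) + 2*(25) = 44
Dx = (-21)*[(-4)*(-2) - 2*3] - (-1)*[(-21)*(-2) - 2*(-1)] + 2*[(-21)*3 - (-4)*(-1)]
  = (-21)*(2) - (-1)*(44) + 2*(-67) = -132
Dy = 4*[(-21)*(-2) - 2*(-1)] - (-21)*[3*(-2) - 2*4] + 2*[3*(-1) - (-21)*4]
  = 4*(44) - (-21)*(-14) + 2*(81) = 44
Dz = 4*[(-4)*(-1) - (-21)*3] - (-1)*[3*(-1) - (-21)*4] + (-21)*[3*3 - (-4)*4]
  = 4*(67) - (-1)*(81) + (-21)*(25) = -176
x = Dx/D = -132/44 = -3, y = Dy/D = 44/44 = 1, z = Dz/D = -176/44 = -4
Check eq1: (4)(-3) + (-1)(1) + (2)(-4) = -21 = -21 ✓
Check eq2: (3)(-3) + (-4)(1) + (2)(-4) = -21 = -21 ✓
Check eq3: (4)(-3) + (3)(1) + (-2)(-4) = -1 = -1 ✓

x = -3, y = 1, z = -4


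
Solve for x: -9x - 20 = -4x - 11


Starting with: -9x - 20 = -4x - 11
Move all x terms to left: (-9 + 4)x = -11 + 20
Simplify: -5x = 9
Divide both sides by -5: x = -9/5

x = -9/5


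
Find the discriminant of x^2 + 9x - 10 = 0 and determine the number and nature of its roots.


For ax^2 + bx + c = 0, discriminant D = b^2 - 4ac
Here a = 1, b = 9, c = -10
D = (9)^2 - 4(1)(-10) = 81 + 40 = 121

D = 121 > 0 and is a perfect square (sqrt = 11)
The equation has 2 distinct real rational roots.

Discriminant = 121, 2 distinct real rational roots


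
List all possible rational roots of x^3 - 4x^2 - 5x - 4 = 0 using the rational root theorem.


Rational root theorem: possible roots are ±p/q where:
  p divides the constant term (-4): p ∈ {1, 2, 4}
  q divides the leading coefficient (1): q ∈ {1}

All possible rational roots: -4, -2, -1, 1, 2, 4

-4, -2, -1, 1, 2, 4


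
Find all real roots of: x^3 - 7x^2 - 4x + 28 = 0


Let p(x) = x^3 - 7x^2 - 4x + 28. By the rational root theorem (leading coefficient 1), any rational root is an integer divisor of 28: try ±1, ±2, ... in turn.
Test x = 1: value = 18 ≠ 0.
Test x = -1: value = 24 ≠ 0.
Test x = 2: value = 0 ✓, so (x - 2) is a factor.
Synthetic division by (x - 2): bring down 1; 1(2) - 7 = -5; (-5)(2) - 4 = -14; (-14)(2) + 28 = 0 → quotient x^2 - 5x - 14, remainder 0.
Solve the quadratic x^2 - 5x - 14 = 0: discriminant = (-5)^2 - 4(1)(-14) = 25 + 56 = 81.
sqrt(81) = 9, so x = (5 ± 9)/2: x = 7 or x = -2.

x = -2, x = 2, x = 7


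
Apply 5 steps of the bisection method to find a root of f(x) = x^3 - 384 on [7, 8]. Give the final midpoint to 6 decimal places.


f(x) = x^3 - 384
f(7) = -41 < 0
f(8) = 128 > 0

Step 1: midpoint = (7.000000 + 8.000000)/2 = 7.500000
  f(7.500000) = 37.875000
  f(mid) > 0, so root is in [7.000000, 7.500000]

Step 2: midpoint = (7.000000 + 7.500000)/2 = 7.250000
  f(7.250000) = -2.921875
  f(mid) < 0, so root is in [7.250000, 7.500000]

Step 3: midpoint = (7.250000 + 7.500000)/2 = 7.375000
  f(7.375000) = 17.130859
  f(mid) > 0, so root is in [7.250000, 7.375000]

Step 4: midpoint = (7.250000 + 7.375000)/2 = 7.312500
  f(7.312500) = 7.018799
  f(mid) > 0, so root is in [7.250000, 7.312500]

Step 5: midpoint = (7.250000 + 7.312500)/2 = 7.281250
  f(7.281250) = 2.027130
  f(mid) > 0, so root is in [7.250000, 7.281250]

midpoint = 7.281250


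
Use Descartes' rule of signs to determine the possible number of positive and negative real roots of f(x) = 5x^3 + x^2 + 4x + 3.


Descartes' rule of signs:

For positive roots, count sign changes in f(x) = 5x^3 + x^2 + 4x + 3:
Signs of coefficients: +, +, +, +
Number of sign changes: 0
Possible positive real roots: 0

For negative roots, examine f(-x) = -5x^3 + x^2 - 4x + 3:
Signs of coefficients: -, +, -, +
Number of sign changes: 3
Possible negative real roots: 3, 1

Positive roots: 0; Negative roots: 3 or 1


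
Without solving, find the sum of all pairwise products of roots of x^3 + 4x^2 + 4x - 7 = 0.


By Vieta's formulas for x^3 + bx^2 + cx + d = 0:
  r1 + r2 + r3 = -b/a = -4
  r1*r2 + r1*r3 + r2*r3 = c/a = 4
  r1*r2*r3 = -d/a = 7


Sum of pairwise products = 4


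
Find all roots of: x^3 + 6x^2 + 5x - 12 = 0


Let p(x) = x^3 + 6x^2 + 5x - 12. By the rational root theorem (leading coefficient 1), any rational root is an integer divisor of 12: try ±1, ±2, ... in turn.
Test x = 1: value = 0 ✓, so (x - 1) is a factor.
Synthetic division by (x - 1): bring down 1; 1(1) + 6 = 7; 7(1) + 5 = 12; 12(1) - 12 = 0 → quotient x^2 + 7x + 12, remainder 0.
Solve the quadratic x^2 + 7x + 12 = 0: discriminant = 7^2 - 4(1)(12) = 49 - 48 = 1.
sqrt(1) = 1, so x = (-7 ± 1)/2: x = -3 or x = -4.
Collecting all roots found:

x = -4, x = -3, x = 1


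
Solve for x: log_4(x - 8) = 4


Convert to exponential form: x - 8 = 4^4 = 256
x = 256 + 8 = 264
Check: log_4(264 - 8) = log_4(256) = log_4(256) = 4 ✓

x = 264


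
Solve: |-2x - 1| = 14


An absolute value equation |expr| = 14 gives two cases:
Case 1: -2x - 1 = 14
  -2x = 15, so x = -15/2
Case 2: -2x - 1 = -14
  -2x = -13, so x = 13/2

x = -15/2, x = 13/2


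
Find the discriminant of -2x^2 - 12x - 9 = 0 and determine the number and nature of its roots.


For ax^2 + bx + c = 0, discriminant D = b^2 - 4ac
Here a = -2, b = -12, c = -9
D = (-12)^2 - 4(-2)(-9) = 144 - 72 = 72

D = 72 > 0 but not a perfect square
The equation has 2 distinct real irrational roots.

Discriminant = 72, 2 distinct real irrational roots


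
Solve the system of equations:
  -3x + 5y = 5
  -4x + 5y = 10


Using Cramer's rule:
Determinant D = (-3)(5) - (-4)(5) = -15 + 20 = 5
Dx = (5)(5) - (10)(5) = 25 - 50 = -25
Dy = (-3)(10) - (-4)(5) = -30 + 20 = -10
x = Dx/D = -25/5 = -5
y = Dy/D = -10/5 = -2

x = -5, y = -2


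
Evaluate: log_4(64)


We need the exponent such that 4^? = 64
4^3 = 64
Therefore log_4(64) = 3

3


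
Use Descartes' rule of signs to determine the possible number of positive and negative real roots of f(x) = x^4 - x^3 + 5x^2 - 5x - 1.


Descartes' rule of signs:

For positive roots, count sign changes in f(x) = x^4 - x^3 + 5x^2 - 5x - 1:
Signs of coefficients: +, -, +, -, -
Number of sign changes: 3
Possible positive real roots: 3, 1

For negative roots, examine f(-x) = x^4 + x^3 + 5x^2 + 5x - 1:
Signs of coefficients: +, +, +, +, -
Number of sign changes: 1
Possible negative real roots: 1

Positive roots: 3 or 1; Negative roots: 1


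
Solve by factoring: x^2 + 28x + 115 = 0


We need two numbers that multiply to 115 and add to 28.
Those numbers are 23 and 5 (since 23 * 5 = 115 and 23 + 5 = 28).
So x^2 + 28x + 115 = (x + 23)(x + 5) = 0
Setting each factor to zero: x = -23 or x = -5

x = -23, x = -5


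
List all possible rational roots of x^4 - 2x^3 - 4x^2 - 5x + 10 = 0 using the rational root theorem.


Rational root theorem: possible roots are ±p/q where:
  p divides the constant term (10): p ∈ {1, 2, 5, 10}
  q divides the leading coefficient (1): q ∈ {1}

All possible rational roots: -10, -5, -2, -1, 1, 2, 5, 10

-10, -5, -2, -1, 1, 2, 5, 10


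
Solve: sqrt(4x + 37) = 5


Square both sides: 4x + 37 = 5^2 = 25
4x = 25 - 37 = -12
x = -3
Check: sqrt(4*(-3) + 37) = sqrt(25) = 5 ✓

x = -3


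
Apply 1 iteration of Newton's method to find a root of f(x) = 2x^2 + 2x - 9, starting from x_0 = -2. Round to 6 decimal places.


Newton's method: x_(n+1) = x_n - f(x_n)/f'(x_n)
f(x) = 2x^2 + 2x - 9
f'(x) = 4x + 2

Iteration 1:
  f(-2.000000) = -5.000000
  f'(-2.000000) = -6.000000
  x_1 = -2.000000 - (-5.000000)/(-6.000000) = -2.833333

x_1 = -2.833333


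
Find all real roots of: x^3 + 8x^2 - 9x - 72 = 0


Let p(x) = x^3 + 8x^2 - 9x - 72. By the rational root theorem (leading coefficient 1), any rational root is an integer divisor of 72: try ±1, ±2, ... in turn.
Test x = 1: value = -72 ≠ 0.
Test x = -1: value = -56 ≠ 0.
Test x = 2: value = -50 ≠ 0.
Test x = -2: value = -30 ≠ 0.
Test x = 3: value = 0 ✓, so (x - 3) is a factor.
Synthetic division by (x - 3): bring down 1; 1(3) + 8 = 11; 11(3) - 9 = 24; 24(3) - 72 = 0 → quotient x^2 + 11x + 24, remainder 0.
Solve the quadratic x^2 + 11x + 24 = 0: discriminant = 11^2 - 4(1)(24) = 121 - 96 = 25.
sqrt(25) = 5, so x = (-11 ± 5)/2: x = -3 or x = -8.

x = -8, x = -3, x = 3


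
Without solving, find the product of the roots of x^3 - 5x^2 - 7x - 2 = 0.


By Vieta's formulas for x^3 + bx^2 + cx + d = 0:
  r1 + r2 + r3 = -b/a = 5
  r1*r2 + r1*r3 + r2*r3 = c/a = -7
  r1*r2*r3 = -d/a = 2


Product = 2


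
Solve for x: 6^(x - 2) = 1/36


Express both sides with the same base.
1/36 = 6^(-2)
Since the bases match, equate exponents: x - 2 = -2
So x = -2 - (-2) = 0

x = 0


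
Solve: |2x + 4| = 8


An absolute value equation |expr| = 8 gives two cases:
Case 1: 2x + 4 = 8
  2x = 4, so x = 2
Case 2: 2x + 4 = -8
  2x = -12, so x = -6

x = -6, x = 2


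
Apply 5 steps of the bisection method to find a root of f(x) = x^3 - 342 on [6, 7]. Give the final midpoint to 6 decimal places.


f(x) = x^3 - 342
f(6) = -126 < 0
f(7) = 1 > 0

Step 1: midpoint = (6.000000 + 7.000000)/2 = 6.500000
  f(6.500000) = -67.375000
  f(mid) < 0, so root is in [6.500000, 7.000000]

Step 2: midpoint = (6.500000 + 7.000000)/2 = 6.750000
  f(6.750000) = -34.453125
  f(mid) < 0, so root is in [6.750000, 7.000000]

Step 3: midpoint = (6.750000 + 7.000000)/2 = 6.875000
  f(6.875000) = -17.048828
  f(mid) < 0, so root is in [6.875000, 7.000000]

Step 4: midpoint = (6.875000 + 7.000000)/2 = 6.937500
  f(6.937500) = -8.105713
  f(mid) < 0, so root is in [6.937500, 7.000000]

Step 5: midpoint = (6.937500 + 7.000000)/2 = 6.968750
  f(6.968750) = -3.573273
  f(mid) < 0, so root is in [6.968750, 7.000000]

midpoint = 6.968750


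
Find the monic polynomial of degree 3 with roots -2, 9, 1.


A monic polynomial with roots -2, 9, 1 is:
p(x) = (x + 2)(x - 9)(x - 1)
After multiplying by (x + 2): x + 2
After multiplying by (x - 9): x^2 - 7x - 18
After multiplying by (x - 1): x^3 - 8x^2 - 11x + 18

x^3 - 8x^2 - 11x + 18


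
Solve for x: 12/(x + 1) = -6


Multiply both sides by (x + 1): 12 = -6(x + 1)
Distribute: 12 = -6x - 6
-6x = 12 + 6 = 18
x = -3

x = -3


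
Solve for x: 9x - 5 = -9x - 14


Starting with: 9x - 5 = -9x - 14
Move all x terms to left: (9 + 9)x = -14 + 5
Simplify: 18x = -9
Divide both sides by 18: x = -1/2

x = -1/2


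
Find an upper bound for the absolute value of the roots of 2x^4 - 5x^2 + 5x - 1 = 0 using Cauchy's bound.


Cauchy's bound: all roots r satisfy |r| <= 1 + max(|a_i/a_n|) for i = 0,...,n-1
where a_n is the leading coefficient.

Coefficients: [2, 0, -5, 5, -1]
Leading coefficient a_n = 2
Ratios |a_i/a_n|: 0, 5/2, 5/2, 1/2
Maximum ratio: 5/2
Cauchy's bound: |r| <= 1 + 5/2 = 7/2

Upper bound = 7/2


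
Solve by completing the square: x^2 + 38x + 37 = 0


Start: x^2 + 38x + 37 = 0
Move constant: x^2 + 38x = -37
Half of 38 is 19, squared is 361
Add 361 to both sides: x^2 + 38x + 361 = 324
(x + 19)^2 = 324
x + 19 = ±18
x = -19 + 18 = -1 or x = -19 - 18 = -37

x = -37, x = -1


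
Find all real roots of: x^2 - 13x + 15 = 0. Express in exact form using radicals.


Using the quadratic formula: x = (-b ± sqrt(b^2 - 4ac)) / (2a)
Here a = 1, b = -13, c = 15
Discriminant = b^2 - 4ac = (-13)^2 - 4(1)(15) = 169 - 60 = 109
Since discriminant = 109 > 0, there are two real roots.
x = (13 ± sqrt(109)) / 2
Numerically: x ≈ 11.7202 or x ≈ 1.2798

x = (13 + sqrt(109)) / 2 or x = (13 - sqrt(109)) / 2


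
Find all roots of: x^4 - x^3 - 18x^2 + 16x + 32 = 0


Let p(x) = x^4 - x^3 - 18x^2 + 16x + 32. By the rational root theorem (leading coefficient 1), any rational root is an integer divisor of 32: try ±1, ±2, ... in turn.
Test x = 1: value = 30 ≠ 0.
Test x = -1: value = 0 ✓, so (x + 1) is a factor.
Synthetic division by (x + 1): bring down 1; 1(-1) - 1 = -2; (-2)(-1) - 18 = -16; (-16)(-1) + 16 = 32; 32(-1) + 32 = 0 → quotient x^3 - 2x^2 - 16x + 32, remainder 0.
Continue with the quotient x^3 - 2x^2 - 16x + 32 (candidates must divide 32; re-test x = -1 first in case it repeats).
Test x = -1: value = 45 ≠ 0.
Test x = 2: value = 0 ✓, so (x - 2) is a factor.
Synthetic division by (x - 2): bring down 1; 1(2) - 2 = 0; 0(2) - 16 = -16; (-16)(2) + 32 = 0 → quotient x^2 - 16, remainder 0.
Solve the quadratic x^2 - 16 = 0: discriminant = 0^2 - 4(1)(-16) = 0 + 64 = 64.
sqrt(64) = 8, so x = (0 ± 8)/2: x = 4 or x = -4.
Collecting all roots found:

x = -4, x = -1, x = 2, x = 4


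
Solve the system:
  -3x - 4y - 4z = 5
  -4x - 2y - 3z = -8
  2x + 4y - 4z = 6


Using Cramer's rule. Expand each determinant along the first row.
D  = (-3)*[(-2)*(-4) - (-3)*4] - (-4)*[(-4)*(-4) - (-3)*2] + (-4)*[(-4)*4 - (-2)*2]
  = (-3)*(20) - (-4)*(22) + (-4)*(-12) = 76
Dx = 5*[(-2)*(-4) - (-3)*4] - (-4)*[(-8)*(-4) - (-3)*6] + (-4)*[(-8)*4 - (-2)*6]
  = 5*(20) - (-4)*(50) + (-4)*(-20) = 380
Dy = (-3)*[(-8)*(-4) - (-3)*6] - 5*[(-4)*(-4) - (-3)*2] + (-4)*[(-4)*6 - (-8)*2]
  = (-3)*(50) - 5*(22) + (-4)*(-8) = -228
Dz = (-3)*[(-2)*6 - (-8)*4] - (-4)*[(-4)*6 - (-8)*2] + 5*[(-4)*4 - (-2)*2]
  = (-3)*(20) - (-4)*(-8) + 5*(-12) = -152
x = Dx/D = 380/76 = 5, y = Dy/D = -228/76 = -3, z = Dz/D = -152/76 = -2
Check eq1: (-3)(5) + (-4)(-3) + (-4)(-2) = 5 = 5 ✓
Check eq2: (-4)(5) + (-2)(-3) + (-3)(-2) = -8 = -8 ✓
Check eq3: (2)(5) + (4)(-3) + (-4)(-2) = 6 = 6 ✓

x = 5, y = -3, z = -2


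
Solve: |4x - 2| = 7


An absolute value equation |expr| = 7 gives two cases:
Case 1: 4x - 2 = 7
  4x = 9, so x = 9/4
Case 2: 4x - 2 = -7
  4x = -5, so x = -5/4

x = -5/4, x = 9/4


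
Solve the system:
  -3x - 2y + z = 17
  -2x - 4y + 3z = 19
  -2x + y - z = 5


Using Cramer's rule. Expand each determinant along the first row.
D  = (-3)*[(-4)*(-1) - 3*1] - (-2)*[(-2)*(-1) - 3*(-2)] + 1*[(-2)*1 - (-4)*(-2)]
  = (-3)*(1) - (-2)*(8) + 1*(-10) = 3
Dx = 17*[(-4)*(-1) - 3*1] - (-2)*[19*(-1) - 3*5] + 1*[19*1 - (-4)*5]
  = 17*(1) - (-2)*(-34) + 1*(39) = -12
Dy = (-3)*[19*(-1) - 3*5] - 17*[(-2)*(-1) - 3*(-2)] + 1*[(-2)*5 - 19*(-2)]
  = (-3)*(-34) - 17*(8) + 1*(28) = -6
Dz = (-3)*[(-4)*5 - 19*1] - (-2)*[(-2)*5 - 19*(-2)] + 17*[(-2)*1 - (-4)*(-2)]
  = (-3)*(-39) - (-2)*(28) + 17*(-10) = 3
x = Dx/D = -12/3 = -4, y = Dy/D = -6/3 = -2, z = Dz/D = 3/3 = 1
Check eq1: (-3)(-4) + (-2)(-2) + (1)(1) = 17 = 17 ✓
Check eq2: (-2)(-4) + (-4)(-2) + (3)(1) = 19 = 19 ✓
Check eq3: (-2)(-4) + (1)(-2) + (-1)(1) = 5 = 5 ✓

x = -4, y = -2, z = 1


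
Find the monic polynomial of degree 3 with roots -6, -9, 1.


A monic polynomial with roots -6, -9, 1 is:
p(x) = (x + 6)(x + 9)(x - 1)
After multiplying by (x + 6): x + 6
After multiplying by (x + 9): x^2 + 15x + 54
After multiplying by (x - 1): x^3 + 14x^2 + 39x - 54

x^3 + 14x^2 + 39x - 54


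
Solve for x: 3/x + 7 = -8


Subtract 7 from both sides: 3/x = -15
Multiply both sides by x: 3 = -15 * x
Divide by -15: x = -1/5

x = -1/5


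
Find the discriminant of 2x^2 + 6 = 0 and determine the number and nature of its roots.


For ax^2 + bx + c = 0, discriminant D = b^2 - 4ac
Here a = 2, b = 0, c = 6
D = (0)^2 - 4(2)(6) = 0 - 48 = -48

D = -48 < 0
The equation has no real roots (2 complex conjugate roots).

Discriminant = -48, no real roots (2 complex conjugate roots)


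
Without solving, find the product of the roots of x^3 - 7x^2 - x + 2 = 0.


By Vieta's formulas for x^3 + bx^2 + cx + d = 0:
  r1 + r2 + r3 = -b/a = 7
  r1*r2 + r1*r3 + r2*r3 = c/a = -1
  r1*r2*r3 = -d/a = -2


Product = -2


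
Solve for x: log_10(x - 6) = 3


Convert to exponential form: x - 6 = 10^3 = 1000
x = 1000 + 6 = 1006
Check: log_10(1006 - 6) = log_10(1000) = log_10(1000) = 3 ✓

x = 1006


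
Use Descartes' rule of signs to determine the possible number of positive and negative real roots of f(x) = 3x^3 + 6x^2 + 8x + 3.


Descartes' rule of signs:

For positive roots, count sign changes in f(x) = 3x^3 + 6x^2 + 8x + 3:
Signs of coefficients: +, +, +, +
Number of sign changes: 0
Possible positive real roots: 0

For negative roots, examine f(-x) = -3x^3 + 6x^2 - 8x + 3:
Signs of coefficients: -, +, -, +
Number of sign changes: 3
Possible negative real roots: 3, 1

Positive roots: 0; Negative roots: 3 or 1


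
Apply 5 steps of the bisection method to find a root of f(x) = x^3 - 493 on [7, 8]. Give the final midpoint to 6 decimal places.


f(x) = x^3 - 493
f(7) = -150 < 0
f(8) = 19 > 0

Step 1: midpoint = (7.000000 + 8.000000)/2 = 7.500000
  f(7.500000) = -71.125000
  f(mid) < 0, so root is in [7.500000, 8.000000]

Step 2: midpoint = (7.500000 + 8.000000)/2 = 7.750000
  f(7.750000) = -27.515625
  f(mid) < 0, so root is in [7.750000, 8.000000]

Step 3: midpoint = (7.750000 + 8.000000)/2 = 7.875000
  f(7.875000) = -4.626953
  f(mid) < 0, so root is in [7.875000, 8.000000]

Step 4: midpoint = (7.875000 + 8.000000)/2 = 7.937500
  f(7.937500) = 7.093506
  f(mid) > 0, so root is in [7.875000, 7.937500]

Step 5: midpoint = (7.875000 + 7.937500)/2 = 7.906250
  f(7.906250) = 1.210114
  f(mid) > 0, so root is in [7.875000, 7.906250]

midpoint = 7.906250


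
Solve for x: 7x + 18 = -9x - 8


Starting with: 7x + 18 = -9x - 8
Move all x terms to left: (7 + 9)x = -8 - 18
Simplify: 16x = -26
Divide both sides by 16: x = -13/8

x = -13/8


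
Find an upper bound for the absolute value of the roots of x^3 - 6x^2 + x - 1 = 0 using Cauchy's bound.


Cauchy's bound: all roots r satisfy |r| <= 1 + max(|a_i/a_n|) for i = 0,...,n-1
where a_n is the leading coefficient.

Coefficients: [1, -6, 1, -1]
Leading coefficient a_n = 1
Ratios |a_i/a_n|: 6, 1, 1
Maximum ratio: 6
Cauchy's bound: |r| <= 1 + 6 = 7

Upper bound = 7


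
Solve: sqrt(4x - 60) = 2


Square both sides: 4x - 60 = 2^2 = 4
4x = 4 + 60 = 64
x = 16
Check: sqrt(4*16 - 60) = sqrt(4) = 2 ✓

x = 16


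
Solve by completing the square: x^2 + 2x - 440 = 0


Start: x^2 + 2x - 440 = 0
Move constant: x^2 + 2x = 440
Half of 2 is 1, squared is 1
Add 1 to both sides: x^2 + 2x + 1 = 441
(x + 1)^2 = 441
x + 1 = ±21
x = -1 + 21 = 20 or x = -1 - 21 = -22

x = -22, x = 20


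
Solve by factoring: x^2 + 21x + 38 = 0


We need two numbers that multiply to 38 and add to 21.
Those numbers are 2 and 19 (since 2 * 19 = 38 and 2 + 19 = 21).
So x^2 + 21x + 38 = (x + 2)(x + 19) = 0
Setting each factor to zero: x = -2 or x = -19

x = -19, x = -2


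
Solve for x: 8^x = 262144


Express both sides with the same base.
262144 = 8^6
Since the bases match: x = 6

x = 6


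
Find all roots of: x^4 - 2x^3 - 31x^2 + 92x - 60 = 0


Let p(x) = x^4 - 2x^3 - 31x^2 + 92x - 60. By the rational root theorem (leading coefficient 1), any rational root is an integer divisor of 60: try ±1, ±2, ... in turn.
Test x = 1: value = 0 ✓, so (x - 1) is a factor.
Synthetic division by (x - 1): bring down 1; 1(1) - 2 = -1; (-1)(1) - 31 = -32; (-32)(1) + 92 = 60; 60(1) - 60 = 0 → quotient x^3 - x^2 - 32x + 60, remainder 0.
Continue with the quotient x^3 - x^2 - 32x + 60 (candidates must divide 60; re-test x = 1 first in case it repeats).
Test x = 1: value = 28 ≠ 0.
Test x = -1: value = 90 ≠ 0.
Test x = 2: value = 0 ✓, so (x - 2) is a factor.
Synthetic division by (x - 2): bring down 1; 1(2) - 1 = 1; 1(2) - 32 = -30; (-30)(2) + 60 = 0 → quotient x^2 + x - 30, remainder 0.
Solve the quadratic x^2 + x - 30 = 0: discriminant = 1^2 - 4(1)(-30) = 1 + 120 = 121.
sqrt(121) = 11, so x = (-1 ± 11)/2: x = 5 or x = -6.
Collecting all roots found:

x = -6, x = 1, x = 2, x = 5


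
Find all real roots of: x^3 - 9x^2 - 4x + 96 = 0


Let p(x) = x^3 - 9x^2 - 4x + 96. By the rational root theorem (leading coefficient 1), any rational root is an integer divisor of 96: try ±1, ±2, ... in turn.
Test x = 1: value = 84 ≠ 0.
Test x = -1: value = 90 ≠ 0.
Test x = 2: value = 60 ≠ 0.
Test x = -2: value = 60 ≠ 0.
Test x = 3: value = 30 ≠ 0.
Test x = -3: value = 0 ✓, so (x + 3) is a factor.
Synthetic division by (x + 3): bring down 1; 1(-3) - 9 = -12; (-12)(-3) - 4 = 32; 32(-3) + 96 = 0 → quotient x^2 - 12x + 32, remainder 0.
Solve the quadratic x^2 - 12x + 32 = 0: discriminant = (-12)^2 - 4(1)(32) = 144 - 128 = 16.
sqrt(16) = 4, so x = (12 ± 4)/2: x = 8 or x = 4.

x = -3, x = 4, x = 8


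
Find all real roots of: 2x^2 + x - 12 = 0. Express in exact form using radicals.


Using the quadratic formula: x = (-b ± sqrt(b^2 - 4ac)) / (2a)
Here a = 2, b = 1, c = -12
Discriminant = b^2 - 4ac = 1^2 - 4(2)(-12) = 1 + 96 = 97
Since discriminant = 97 > 0, there are two real roots.
x = (-1 ± sqrt(97)) / 4
Numerically: x ≈ 2.2122 or x ≈ -2.7122

x = (-1 + sqrt(97)) / 4 or x = (-1 - sqrt(97)) / 4


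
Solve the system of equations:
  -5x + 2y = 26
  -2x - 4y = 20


Using Cramer's rule:
Determinant D = (-5)(-4) - (-2)(2) = 20 + 4 = 24
Dx = (26)(-4) - (20)(2) = -104 - 40 = -144
Dy = (-5)(20) - (-2)(26) = -100 + 52 = -48
x = Dx/D = -144/24 = -6
y = Dy/D = -48/24 = -2

x = -6, y = -2


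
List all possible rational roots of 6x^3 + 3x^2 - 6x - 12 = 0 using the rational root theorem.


Rational root theorem: possible roots are ±p/q where:
  p divides the constant term (-12): p ∈ {1, 2, 3, 4, 6, 12}
  q divides the leading coefficient (6): q ∈ {1, 2, 3, 6}

All possible rational roots: -12, -6, -4, -3, -2, -3/2, -4/3, -1, -2/3, -1/2, -1/3, -1/6, 1/6, 1/3, 1/2, 2/3, 1, 4/3, 3/2, 2, 3, 4, 6, 12

-12, -6, -4, -3, -2, -3/2, -4/3, -1, -2/3, -1/2, -1/3, -1/6, 1/6, 1/3, 1/2, 2/3, 1, 4/3, 3/2, 2, 3, 4, 6, 12


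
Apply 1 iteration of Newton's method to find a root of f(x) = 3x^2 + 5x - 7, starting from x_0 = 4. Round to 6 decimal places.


Newton's method: x_(n+1) = x_n - f(x_n)/f'(x_n)
f(x) = 3x^2 + 5x - 7
f'(x) = 6x + 5

Iteration 1:
  f(4.000000) = 61.000000
  f'(4.000000) = 29.000000
  x_1 = 4.000000 - (61.000000)/(29.000000) = 1.896552

x_1 = 1.896552


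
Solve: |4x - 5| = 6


An absolute value equation |expr| = 6 gives two cases:
Case 1: 4x - 5 = 6
  4x = 11, so x = 11/4
Case 2: 4x - 5 = -6
  4x = -1, so x = -1/4

x = -1/4, x = 11/4


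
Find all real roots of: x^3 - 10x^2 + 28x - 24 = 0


Let p(x) = x^3 - 10x^2 + 28x - 24. By the rational root theorem (leading coefficient 1), any rational root is an integer divisor of 24: try ±1, ±2, ... in turn.
Test x = 1: value = -5 ≠ 0.
Test x = -1: value = -63 ≠ 0.
Test x = 2: value = 0 ✓, so (x - 2) is a factor.
Synthetic division by (x - 2): bring down 1; 1(2) - 10 = -8; (-8)(2) + 28 = 12; 12(2) - 24 = 0 → quotient x^2 - 8x + 12, remainder 0.
Solve the quadratic x^2 - 8x + 12 = 0: discriminant = (-8)^2 - 4(1)(12) = 64 - 48 = 16.
sqrt(16) = 4, so x = (8 ± 4)/2: x = 6 or x = 2.

x = 2 (multiplicity 2), x = 6


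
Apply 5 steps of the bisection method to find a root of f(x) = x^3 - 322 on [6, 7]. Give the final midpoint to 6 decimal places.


f(x) = x^3 - 322
f(6) = -106 < 0
f(7) = 21 > 0

Step 1: midpoint = (6.000000 + 7.000000)/2 = 6.500000
  f(6.500000) = -47.375000
  f(mid) < 0, so root is in [6.500000, 7.000000]

Step 2: midpoint = (6.500000 + 7.000000)/2 = 6.750000
  f(6.750000) = -14.453125
  f(mid) < 0, so root is in [6.750000, 7.000000]

Step 3: midpoint = (6.750000 + 7.000000)/2 = 6.875000
  f(6.875000) = 2.951172
  f(mid) > 0, so root is in [6.750000, 6.875000]

Step 4: midpoint = (6.750000 + 6.875000)/2 = 6.812500
  f(6.812500) = -5.830811
  f(mid) < 0, so root is in [6.812500, 6.875000]

Step 5: midpoint = (6.812500 + 6.875000)/2 = 6.843750
  f(6.843750) = -1.459869
  f(mid) < 0, so root is in [6.843750, 6.875000]

midpoint = 6.843750


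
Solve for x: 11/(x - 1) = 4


Multiply both sides by (x - 1): 11 = 4(x - 1)
Distribute: 11 = 4x - 4
4x = 11 + 4 = 15
x = 15/4

x = 15/4


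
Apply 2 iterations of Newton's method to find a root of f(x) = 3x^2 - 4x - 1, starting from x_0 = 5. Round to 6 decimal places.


Newton's method: x_(n+1) = x_n - f(x_n)/f'(x_n)
f(x) = 3x^2 - 4x - 1
f'(x) = 6x - 4

Iteration 1:
  f(5.000000) = 54.000000
  f'(5.000000) = 26.000000
  x_1 = 5.000000 - (54.000000)/(26.000000) = 2.923077

Iteration 2:
  f(2.923077) = 12.940828
  f'(2.923077) = 13.538462
  x_2 = 2.923077 - (12.940828)/(13.538462) = 1.967220

x_2 = 1.967220


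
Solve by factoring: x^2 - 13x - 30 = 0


We need two numbers that multiply to -30 and add to -13.
Those numbers are -15 and 2 (since (-15) * 2 = -30 and (-15) + 2 = -13).
So x^2 - 13x - 30 = (x - 15)(x + 2) = 0
Setting each factor to zero: x = 15 or x = -2

x = -2, x = 15


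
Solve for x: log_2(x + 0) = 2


Convert to exponential form: x + 0 = 2^2 = 4
x = 4 - 0 = 4
Check: log_2(4 + 0) = log_2(4) = log_2(4) = 2 ✓

x = 4


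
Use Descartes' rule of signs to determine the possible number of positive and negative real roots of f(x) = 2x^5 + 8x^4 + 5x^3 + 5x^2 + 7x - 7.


Descartes' rule of signs:

For positive roots, count sign changes in f(x) = 2x^5 + 8x^4 + 5x^3 + 5x^2 + 7x - 7:
Signs of coefficients: +, +, +, +, +, -
Number of sign changes: 1
Possible positive real roots: 1

For negative roots, examine f(-x) = -2x^5 + 8x^4 - 5x^3 + 5x^2 - 7x - 7:
Signs of coefficients: -, +, -, +, -, -
Number of sign changes: 4
Possible negative real roots: 4, 2, 0

Positive roots: 1; Negative roots: 4 or 2 or 0


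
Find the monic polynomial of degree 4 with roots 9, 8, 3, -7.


A monic polynomial with roots 9, 8, 3, -7 is:
p(x) = (x - 9)(x - 8)(x - 3)(x + 7)
After multiplying by (x - 9): x - 9
After multiplying by (x - 8): x^2 - 17x + 72
After multiplying by (x - 3): x^3 - 20x^2 + 123x - 216
After multiplying by (x + 7): x^4 - 13x^3 - 17x^2 + 645x - 1512

x^4 - 13x^3 - 17x^2 + 645x - 1512
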